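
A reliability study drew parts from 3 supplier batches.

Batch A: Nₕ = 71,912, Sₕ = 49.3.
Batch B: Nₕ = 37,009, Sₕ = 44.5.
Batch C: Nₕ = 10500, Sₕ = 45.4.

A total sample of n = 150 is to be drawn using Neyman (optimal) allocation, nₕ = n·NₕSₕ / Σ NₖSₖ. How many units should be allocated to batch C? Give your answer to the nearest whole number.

A: NₕSₕ = 71912·49.3 = 3545261.6
B: NₕSₕ = 37009·44.5 = 1646900.5
C: NₕSₕ = 10500·45.4 = 476700
Σ NₕSₕ = 5668862.1.
n_C = 150·476700/5668862.1 = 12.614... → 13.

13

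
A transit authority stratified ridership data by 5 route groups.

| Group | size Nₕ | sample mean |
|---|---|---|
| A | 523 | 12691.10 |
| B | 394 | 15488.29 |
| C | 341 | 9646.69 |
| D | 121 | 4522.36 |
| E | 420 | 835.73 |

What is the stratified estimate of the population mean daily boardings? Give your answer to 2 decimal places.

9409.43

x̄_st = (Σ Nₕx̄ₕ) / (Σ Nₕ) = (523·12691.10 + 394·15488.29 + 341·9646.69 + 121·4522.36 + 420·835.73) / 1799
= 16927565.01 / 1799 = 9409.4302... → 9409.43.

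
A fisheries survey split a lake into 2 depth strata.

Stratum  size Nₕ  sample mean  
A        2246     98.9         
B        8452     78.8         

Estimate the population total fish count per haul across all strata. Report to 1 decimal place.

A: 2246·98.9 = 222129.4
B: 8452·78.8 = 666017.6
τ̂ = Σ Nₕx̄ₕ = 888147.0.

888147.0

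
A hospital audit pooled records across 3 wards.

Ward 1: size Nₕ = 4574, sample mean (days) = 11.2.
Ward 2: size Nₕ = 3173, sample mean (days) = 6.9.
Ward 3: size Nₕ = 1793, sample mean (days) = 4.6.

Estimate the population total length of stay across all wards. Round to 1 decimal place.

81370.3

1: 4574·11.2 = 51228.8
2: 3173·6.9 = 21893.7
3: 1793·4.6 = 8247.8
τ̂ = Σ Nₕx̄ₕ = 81370.3.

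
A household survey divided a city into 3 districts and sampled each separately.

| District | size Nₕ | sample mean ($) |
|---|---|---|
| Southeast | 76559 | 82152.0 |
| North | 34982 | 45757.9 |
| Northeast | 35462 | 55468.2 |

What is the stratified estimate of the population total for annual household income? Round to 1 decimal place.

Southeast: 76559·82152.0 = 6289474968
North: 34982·45757.9 = 1600702857.8
Northeast: 35462·55468.2 = 1967013308.4
τ̂ = Σ Nₕx̄ₕ = 9857191134.2.

9857191134.2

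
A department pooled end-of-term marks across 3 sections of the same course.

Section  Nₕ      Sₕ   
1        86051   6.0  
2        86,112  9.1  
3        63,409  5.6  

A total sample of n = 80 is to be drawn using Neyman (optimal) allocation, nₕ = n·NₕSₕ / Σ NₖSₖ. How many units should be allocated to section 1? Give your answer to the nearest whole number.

1: NₕSₕ = 86051·6.0 = 516306
2: NₕSₕ = 86112·9.1 = 783619.2
3: NₕSₕ = 63409·5.6 = 355090.4
Σ NₕSₕ = 1655015.6.
n_1 = 80·516306/1655015.6 = 24.957... → 25.

25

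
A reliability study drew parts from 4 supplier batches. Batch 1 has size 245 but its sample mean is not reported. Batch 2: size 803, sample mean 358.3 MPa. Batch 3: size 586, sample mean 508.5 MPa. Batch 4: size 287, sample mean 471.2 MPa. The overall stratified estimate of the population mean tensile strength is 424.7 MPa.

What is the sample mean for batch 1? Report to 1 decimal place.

N = 245 + 803 + 586 + 287 = 1921.
Overall total = μ·N = 424.7·1921 = 815848.7.
Subtract the known strata: 803·358.3 + 586·508.5 + 287·471.2 = 720930.3.
Remaining total for batch 1: 815848.7 − 720930.3 = 94918.4.
Divide by its size: 94918.4 / 245 = 387.422... → 387.4.

387.4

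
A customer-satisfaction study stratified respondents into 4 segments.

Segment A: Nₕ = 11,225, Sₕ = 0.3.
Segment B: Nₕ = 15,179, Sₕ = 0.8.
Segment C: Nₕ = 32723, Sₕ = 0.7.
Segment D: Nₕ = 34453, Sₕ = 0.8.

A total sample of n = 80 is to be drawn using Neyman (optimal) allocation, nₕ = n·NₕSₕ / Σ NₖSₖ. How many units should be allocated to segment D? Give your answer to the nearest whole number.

Σ NₕSₕ = 11225·0.3 + 15179·0.8 + 32723·0.7 + 34453·0.8 = 65979.2.
Share for D: 27562.4/65979.2 = 0.41774.
n_D = 80 × 0.41774 = 33.420... → 33.

33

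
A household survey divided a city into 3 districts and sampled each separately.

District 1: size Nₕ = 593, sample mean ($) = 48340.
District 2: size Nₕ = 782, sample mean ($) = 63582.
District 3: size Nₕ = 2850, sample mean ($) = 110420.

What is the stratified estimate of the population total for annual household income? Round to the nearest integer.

393083744

Population total = Σ Nₕ·x̄ₕ (each stratum's size times its mean).
593·48340 + 782·63582 + 2850·110420 = 28665620 + 49721124 + 314697000 = 393083744.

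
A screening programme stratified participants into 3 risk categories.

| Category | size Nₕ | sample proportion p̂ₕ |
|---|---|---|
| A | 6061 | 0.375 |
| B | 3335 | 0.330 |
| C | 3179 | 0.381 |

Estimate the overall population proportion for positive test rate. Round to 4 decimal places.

Wₕ = Nₕ/N with N = 12575: 0.4820, 0.2652, 0.2528.
p̂_st = 0.4820·0.375 + 0.2652·0.330 + 0.2528·0.381 ≈ 0.364582... → 0.3646.

0.3646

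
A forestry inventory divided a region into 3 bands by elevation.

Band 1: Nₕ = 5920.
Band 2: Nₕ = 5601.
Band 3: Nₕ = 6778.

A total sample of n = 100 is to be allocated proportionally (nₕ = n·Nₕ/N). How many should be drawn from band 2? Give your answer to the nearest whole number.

31

Share of band 2 = 5601/18299 = 0.30608.
Allocate 100 × 0.30608 = 30.608... → 31.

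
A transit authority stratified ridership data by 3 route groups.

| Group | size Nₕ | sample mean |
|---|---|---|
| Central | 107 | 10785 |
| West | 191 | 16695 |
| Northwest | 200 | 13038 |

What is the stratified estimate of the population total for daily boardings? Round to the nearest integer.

Estimate total by summing Nₕ·x̄ₕ over strata.
107·10785 + 191·16695 + 200·13038 = 1153995 + 3188745 + 2607600 = 6950340.

6950340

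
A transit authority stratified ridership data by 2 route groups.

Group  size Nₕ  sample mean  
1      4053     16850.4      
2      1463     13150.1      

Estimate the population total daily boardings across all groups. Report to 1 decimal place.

Estimate total by summing Nₕ·x̄ₕ over strata.
4053·16850.4 + 1463·13150.1 = 68294671.2 + 19238596.3 = 87533267.5.

87533267.5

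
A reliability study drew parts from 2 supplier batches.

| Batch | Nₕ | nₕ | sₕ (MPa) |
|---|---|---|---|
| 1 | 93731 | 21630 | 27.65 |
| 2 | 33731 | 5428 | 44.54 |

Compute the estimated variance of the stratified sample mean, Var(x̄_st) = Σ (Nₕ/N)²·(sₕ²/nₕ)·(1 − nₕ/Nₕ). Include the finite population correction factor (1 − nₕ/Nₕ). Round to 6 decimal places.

0.036179

N = 127462; Wₕ = Nₕ/N.
batch 1: (93731/127462)²·27.65²/21630·(1 − 21630/93731) = 0.014702691
batch 2: (33731/127462)²·44.54²/5428·(1 − 5428/33731) = 0.021476367
Sum = 0.036179058 → 0.036179.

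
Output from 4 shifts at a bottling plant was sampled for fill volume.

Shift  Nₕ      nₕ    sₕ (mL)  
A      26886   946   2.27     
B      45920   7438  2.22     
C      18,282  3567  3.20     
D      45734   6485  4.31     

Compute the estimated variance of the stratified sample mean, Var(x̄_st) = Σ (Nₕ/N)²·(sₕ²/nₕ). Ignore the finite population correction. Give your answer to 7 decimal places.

0.0006563

N = 136822. Term for each stratum: Wₕ²sₕ²/nₕ.
Var(x̄_st) = 0.0002103299 + 0.0000746349 + 0.0000512545 + 0.0003200450 = 0.0006562643 → 0.0006563.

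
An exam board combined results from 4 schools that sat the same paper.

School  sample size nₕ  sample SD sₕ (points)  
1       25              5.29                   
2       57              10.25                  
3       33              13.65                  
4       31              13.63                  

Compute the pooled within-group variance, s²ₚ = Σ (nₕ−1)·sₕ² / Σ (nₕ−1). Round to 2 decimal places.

1: (25−1)·5.29² = 24·27.9841 = 671.6184
2: (57−1)·10.25² = 56·105.0625 = 5883.5
3: (33−1)·13.65² = 32·186.3225 = 5962.32
4: (31−1)·13.63² = 30·185.7769 = 5573.307
Numerator = 18090.7454; denominator = Σ(nₕ−1) = 142.
s²ₚ = 18090.7454/142 = 127.3996... → 127.40.

127.40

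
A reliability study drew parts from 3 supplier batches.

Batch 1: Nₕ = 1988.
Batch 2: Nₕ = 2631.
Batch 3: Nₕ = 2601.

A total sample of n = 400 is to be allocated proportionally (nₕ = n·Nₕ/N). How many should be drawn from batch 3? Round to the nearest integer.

144

N = 1988 + 2631 + 2601 = 7220.
n_3 = 400·2601/7220 = 144.100... → 144.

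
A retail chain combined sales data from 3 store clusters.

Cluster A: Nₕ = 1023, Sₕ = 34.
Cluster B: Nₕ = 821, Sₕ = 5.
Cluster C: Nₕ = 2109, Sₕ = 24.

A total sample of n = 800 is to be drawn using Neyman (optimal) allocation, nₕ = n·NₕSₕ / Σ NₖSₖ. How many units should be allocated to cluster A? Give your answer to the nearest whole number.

311

Σ NₕSₕ = 1023·34 + 821·5 + 2109·24 = 89503.
Share for A: 34782/89503 = 0.38861.
n_A = 800 × 0.38861 = 310.890... → 311.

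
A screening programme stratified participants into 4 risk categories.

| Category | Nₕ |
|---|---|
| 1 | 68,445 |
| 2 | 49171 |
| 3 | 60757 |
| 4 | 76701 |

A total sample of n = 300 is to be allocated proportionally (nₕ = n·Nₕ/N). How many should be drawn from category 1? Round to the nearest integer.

N = 68445 + 49171 + 60757 + 76701 = 255074.
n_1 = 300·68445/255074 = 80.500... → 81.

81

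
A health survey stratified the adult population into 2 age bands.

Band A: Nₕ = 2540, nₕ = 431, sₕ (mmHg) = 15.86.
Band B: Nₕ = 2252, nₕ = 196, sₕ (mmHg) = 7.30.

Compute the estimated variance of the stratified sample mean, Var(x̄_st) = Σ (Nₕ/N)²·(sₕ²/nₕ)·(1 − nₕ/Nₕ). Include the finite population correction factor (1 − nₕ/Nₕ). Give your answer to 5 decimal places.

0.19097

N = 4792; Wₕ = Nₕ/N.
band A: (2540/4792)²·15.86²/431·(1 − 431/2540) = 0.13614628
band B: (2252/4792)²·7.30²/196·(1 − 196/2252) = 0.05482107
Sum = 0.19096735 → 0.19097.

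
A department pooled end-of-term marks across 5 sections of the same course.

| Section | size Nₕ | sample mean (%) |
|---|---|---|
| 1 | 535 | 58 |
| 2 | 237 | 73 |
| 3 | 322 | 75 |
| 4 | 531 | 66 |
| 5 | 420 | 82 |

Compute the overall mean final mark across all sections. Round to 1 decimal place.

69.4

x̄_st = (Σ Nₕx̄ₕ) / (Σ Nₕ) = (535·58 + 237·73 + 322·75 + 531·66 + 420·82) / 2045
= 141967 / 2045 = 69.422... → 69.4.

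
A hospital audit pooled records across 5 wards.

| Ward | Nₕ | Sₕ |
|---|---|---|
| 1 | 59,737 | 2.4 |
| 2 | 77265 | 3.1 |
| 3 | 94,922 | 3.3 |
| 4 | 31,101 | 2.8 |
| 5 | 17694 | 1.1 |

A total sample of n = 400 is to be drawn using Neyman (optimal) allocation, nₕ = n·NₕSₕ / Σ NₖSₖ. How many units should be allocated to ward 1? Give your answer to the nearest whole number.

71

Σ NₕSₕ = 59737·2.4 + 77265·3.1 + 94922·3.3 + 31101·2.8 + 17694·1.1 = 802679.1.
Share for 1: 143368.8/802679.1 = 0.17861.
n_1 = 400 × 0.17861 = 71.445... → 71.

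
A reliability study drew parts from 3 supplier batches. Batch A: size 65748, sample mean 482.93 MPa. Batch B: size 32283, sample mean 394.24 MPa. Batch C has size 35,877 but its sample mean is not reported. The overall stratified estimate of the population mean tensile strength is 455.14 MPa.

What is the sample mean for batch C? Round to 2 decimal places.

Σ Nₕx̄ₕ = N·μ, so 35877·x̄_C = 133908·455.14 − (65748·482.93 + 32283·394.24).
= 60946887.12 − 44478931.56 = 16467955.56.
x̄_C = 16467955.56 / 35877 = 459.0115... → 459.01.

459.01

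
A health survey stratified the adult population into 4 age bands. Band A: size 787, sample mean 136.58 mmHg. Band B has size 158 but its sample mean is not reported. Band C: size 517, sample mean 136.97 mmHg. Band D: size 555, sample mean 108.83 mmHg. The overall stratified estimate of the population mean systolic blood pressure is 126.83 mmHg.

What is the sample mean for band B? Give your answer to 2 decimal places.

Σ Nₕx̄ₕ = N·μ, so 158·x̄_B = 2017·126.83 − (787·136.58 + 517·136.97 + 555·108.83).
= 255816.11 − 238702.6 = 17113.51.
x̄_B = 17113.51 / 158 = 108.3134... → 108.31.

108.31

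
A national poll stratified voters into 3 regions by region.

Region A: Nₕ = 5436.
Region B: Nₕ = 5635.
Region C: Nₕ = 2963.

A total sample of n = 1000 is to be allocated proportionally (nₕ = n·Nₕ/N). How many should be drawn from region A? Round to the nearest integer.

387

Share of region A = 5436/14034 = 0.38735.
Allocate 1000 × 0.38735 = 387.345... → 387.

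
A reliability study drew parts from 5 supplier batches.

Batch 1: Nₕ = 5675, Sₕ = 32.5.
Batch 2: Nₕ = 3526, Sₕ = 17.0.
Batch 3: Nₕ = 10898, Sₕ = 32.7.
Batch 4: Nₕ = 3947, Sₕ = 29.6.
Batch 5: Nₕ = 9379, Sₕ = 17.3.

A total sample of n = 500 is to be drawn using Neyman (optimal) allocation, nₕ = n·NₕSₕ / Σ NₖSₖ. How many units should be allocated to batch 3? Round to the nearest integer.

1: NₕSₕ = 5675·32.5 = 184437.5
2: NₕSₕ = 3526·17.0 = 59942
3: NₕSₕ = 10898·32.7 = 356364.6
4: NₕSₕ = 3947·29.6 = 116831.2
5: NₕSₕ = 9379·17.3 = 162256.7
Σ NₕSₕ = 879832.
n_3 = 500·356364.6/879832 = 202.519... → 203.

203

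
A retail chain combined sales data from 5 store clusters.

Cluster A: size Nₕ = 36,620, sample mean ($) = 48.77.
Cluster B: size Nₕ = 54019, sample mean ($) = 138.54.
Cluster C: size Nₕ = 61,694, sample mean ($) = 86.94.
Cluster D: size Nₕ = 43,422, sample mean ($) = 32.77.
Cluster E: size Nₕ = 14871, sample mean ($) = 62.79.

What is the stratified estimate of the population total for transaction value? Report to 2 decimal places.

16990115.05

Population total = Σ Nₕ·x̄ₕ (each stratum's size times its mean).
36620·48.77 + 54019·138.54 + 61694·86.94 + 43422·32.77 + 14871·62.79 = 1785957.4 + 7483792.26 + 5363676.36 + 1422938.94 + 933750.09 = 16990115.05.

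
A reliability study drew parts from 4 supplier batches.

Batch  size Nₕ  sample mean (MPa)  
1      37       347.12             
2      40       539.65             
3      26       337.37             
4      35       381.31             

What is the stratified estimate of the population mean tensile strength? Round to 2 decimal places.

x̄_st = (Σ Nₕx̄ₕ) / (Σ Nₕ) = (37·347.12 + 40·539.65 + 26·337.37 + 35·381.31) / 138
= 56546.91 / 138 = 409.7602... → 409.76.

409.76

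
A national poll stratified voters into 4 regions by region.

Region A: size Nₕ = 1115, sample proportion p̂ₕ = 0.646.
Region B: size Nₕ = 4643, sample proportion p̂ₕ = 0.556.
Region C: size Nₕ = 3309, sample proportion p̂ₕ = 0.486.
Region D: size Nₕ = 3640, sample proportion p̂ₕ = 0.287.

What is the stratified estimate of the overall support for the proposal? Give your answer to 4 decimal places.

0.4686

Wₕ = Nₕ/N with N = 12707: 0.0877, 0.3654, 0.2604, 0.2865.
p̂_st = 0.0877·0.646 + 0.3654·0.556 + 0.2604·0.486 + 0.2865·0.287 ≈ 0.468612... → 0.4686.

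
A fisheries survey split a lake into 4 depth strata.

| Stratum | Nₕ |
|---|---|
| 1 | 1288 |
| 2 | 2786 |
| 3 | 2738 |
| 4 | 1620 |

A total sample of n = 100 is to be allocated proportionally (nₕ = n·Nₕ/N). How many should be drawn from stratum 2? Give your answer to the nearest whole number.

33

Share of stratum 2 = 2786/8432 = 0.33041.
Allocate 100 × 0.33041 = 33.041... → 33.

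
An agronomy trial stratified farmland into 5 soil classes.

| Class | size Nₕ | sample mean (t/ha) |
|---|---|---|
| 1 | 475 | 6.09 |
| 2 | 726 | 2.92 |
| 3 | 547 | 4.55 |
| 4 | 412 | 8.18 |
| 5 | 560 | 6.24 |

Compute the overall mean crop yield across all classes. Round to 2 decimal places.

5.28

N = 475 + 726 + 547 + 412 + 560 = 2720.
Overall mean = Σ (Nₕ/N)·x̄ₕ — weight by population share, not a simple average.
Σ Nₕx̄ₕ = 475·6.09 + 726·2.92 + 547·4.55 + 412·8.18 + 560·6.24 = 2892.75 + 2119.92 + 2488.85 + 3370.16 + 3494.4 = 14366.08.
Divide by N: 14366.08 / 2720 = 5.2816... → 5.28.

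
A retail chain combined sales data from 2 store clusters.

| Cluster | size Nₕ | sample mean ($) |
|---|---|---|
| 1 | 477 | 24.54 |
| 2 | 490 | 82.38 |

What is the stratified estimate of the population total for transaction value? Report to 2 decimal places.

1: 477·24.54 = 11705.58
2: 490·82.38 = 40366.2
τ̂ = Σ Nₕx̄ₕ = 52071.78.

52071.78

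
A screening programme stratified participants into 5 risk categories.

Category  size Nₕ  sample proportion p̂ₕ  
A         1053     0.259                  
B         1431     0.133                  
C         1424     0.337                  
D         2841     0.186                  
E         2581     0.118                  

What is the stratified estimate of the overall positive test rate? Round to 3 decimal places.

N = 1053 + 1431 + 1424 + 2841 + 2581 = 9330.
Overall proportion = Σ (Nₕ/N)·p̂ₕ.
Σ Nₕp̂ₕ = 272.727 + 190.323 + 479.888 + 528.426 + 304.558 = 1775.922.
1775.922 / 9330 = 0.19035... → 0.190.

0.190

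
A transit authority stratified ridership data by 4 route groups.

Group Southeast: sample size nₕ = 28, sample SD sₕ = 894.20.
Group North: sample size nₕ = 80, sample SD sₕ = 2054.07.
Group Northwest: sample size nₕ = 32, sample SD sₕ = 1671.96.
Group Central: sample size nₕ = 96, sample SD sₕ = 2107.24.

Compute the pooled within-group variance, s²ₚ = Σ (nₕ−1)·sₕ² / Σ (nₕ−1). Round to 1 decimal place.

Degrees of freedom: 27 + 79 + 31 + 95 = 232.
Σ(nₕ−1)sₕ² = 27·799593.64 + 79·4219203.5649 + 31·2795450.2416 + 95·4440460.4176 = 863408807.0687.
s²ₚ = 863408807.0687 / 232 = 3721589.686... → 3721589.7.

3721589.7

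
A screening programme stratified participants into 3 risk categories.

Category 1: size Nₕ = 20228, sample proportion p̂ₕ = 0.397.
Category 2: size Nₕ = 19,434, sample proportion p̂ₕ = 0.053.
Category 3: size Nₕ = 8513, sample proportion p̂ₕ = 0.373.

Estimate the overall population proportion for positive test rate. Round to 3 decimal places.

0.254

Wₕ = Nₕ/N with N = 48175: 0.4199, 0.4034, 0.1767.
p̂_st = 0.4199·0.397 + 0.4034·0.053 + 0.1767·0.373 ≈ 0.25399... → 0.254.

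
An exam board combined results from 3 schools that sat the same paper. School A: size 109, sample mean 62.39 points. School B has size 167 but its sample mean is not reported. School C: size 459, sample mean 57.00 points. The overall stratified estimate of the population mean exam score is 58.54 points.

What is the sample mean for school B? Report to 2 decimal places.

60.26

N = 109 + 167 + 459 = 735.
Overall total = μ·N = 58.54·735 = 43026.9.
Subtract the known strata: 109·62.39 + 459·57.00 = 32963.51.
Remaining total for school B: 43026.9 − 32963.51 = 10063.39.
Divide by its size: 10063.39 / 167 = 60.2598... → 60.26.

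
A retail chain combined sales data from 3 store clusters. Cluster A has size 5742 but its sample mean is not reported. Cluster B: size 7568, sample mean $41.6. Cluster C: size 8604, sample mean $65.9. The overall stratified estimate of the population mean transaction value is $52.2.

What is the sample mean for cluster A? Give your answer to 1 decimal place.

45.6

N = 5742 + 7568 + 8604 = 21914.
Overall total = μ·N = 52.2·21914 = 1143910.8.
Subtract the known strata: 7568·41.6 + 8604·65.9 = 881832.4.
Remaining total for cluster A: 1143910.8 − 881832.4 = 262078.4.
Divide by its size: 262078.4 / 5742 = 45.642... → 45.6.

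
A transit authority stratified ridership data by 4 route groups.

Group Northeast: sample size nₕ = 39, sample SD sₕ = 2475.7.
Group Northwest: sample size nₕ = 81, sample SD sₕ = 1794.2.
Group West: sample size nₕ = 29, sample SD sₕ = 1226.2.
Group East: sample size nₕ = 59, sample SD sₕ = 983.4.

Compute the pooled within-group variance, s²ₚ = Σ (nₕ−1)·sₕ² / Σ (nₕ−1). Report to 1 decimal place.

Degrees of freedom: 38 + 80 + 28 + 58 = 204.
Σ(nₕ−1)sₕ² = 38·6129090.49 + 80·3219153.64 + 28·1503566.44 + 58·967075.56 = 588627972.62.
s²ₚ = 588627972.62 / 204 = 2885431.238... → 2885431.2.

2885431.2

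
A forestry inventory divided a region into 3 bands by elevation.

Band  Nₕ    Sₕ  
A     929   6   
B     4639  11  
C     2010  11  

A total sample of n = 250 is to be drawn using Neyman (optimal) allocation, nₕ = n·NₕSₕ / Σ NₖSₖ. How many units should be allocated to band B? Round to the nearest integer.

162

A: NₕSₕ = 929·6 = 5574
B: NₕSₕ = 4639·11 = 51029
C: NₕSₕ = 2010·11 = 22110
Σ NₕSₕ = 78713.
n_B = 250·51029/78713 = 162.073... → 162.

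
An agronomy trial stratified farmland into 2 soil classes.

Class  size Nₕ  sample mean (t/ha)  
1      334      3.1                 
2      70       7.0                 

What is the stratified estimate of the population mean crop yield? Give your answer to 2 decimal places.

x̄_st = (Σ Nₕx̄ₕ) / (Σ Nₕ) = (334·3.1 + 70·7.0) / 404
= 1525.4 / 404 = 3.7757... → 3.78.

3.78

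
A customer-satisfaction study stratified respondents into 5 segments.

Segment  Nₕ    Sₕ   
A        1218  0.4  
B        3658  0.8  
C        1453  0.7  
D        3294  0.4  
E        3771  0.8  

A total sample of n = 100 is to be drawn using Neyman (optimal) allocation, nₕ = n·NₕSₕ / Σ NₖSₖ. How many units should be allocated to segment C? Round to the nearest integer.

A: NₕSₕ = 1218·0.4 = 487.2
B: NₕSₕ = 3658·0.8 = 2926.4
C: NₕSₕ = 1453·0.7 = 1017.1
D: NₕSₕ = 3294·0.4 = 1317.6
E: NₕSₕ = 3771·0.8 = 3016.8
Σ NₕSₕ = 8765.1.
n_C = 100·1017.1/8765.1 = 11.604... → 12.

12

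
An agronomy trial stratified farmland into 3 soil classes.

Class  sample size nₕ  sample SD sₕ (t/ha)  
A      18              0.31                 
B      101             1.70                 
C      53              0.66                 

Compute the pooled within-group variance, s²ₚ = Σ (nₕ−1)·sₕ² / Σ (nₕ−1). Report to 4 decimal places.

Degrees of freedom: 17 + 100 + 52 = 169.
Σ(nₕ−1)sₕ² = 17·0.0961 + 100·2.89 + 52·0.4356 = 313.2849.
s²ₚ = 313.2849 / 169 = 1.853757... → 1.8538.

1.8538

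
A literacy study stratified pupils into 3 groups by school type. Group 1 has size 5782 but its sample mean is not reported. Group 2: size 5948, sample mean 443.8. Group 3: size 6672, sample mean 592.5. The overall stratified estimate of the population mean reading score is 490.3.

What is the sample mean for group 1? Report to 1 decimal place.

Σ Nₕx̄ₕ = N·μ, so 5782·x̄_1 = 18402·490.3 − (5948·443.8 + 6672·592.5).
= 9022500.6 − 6592882.4 = 2429618.2.
x̄_1 = 2429618.2 / 5782 = 420.204... → 420.2.

420.2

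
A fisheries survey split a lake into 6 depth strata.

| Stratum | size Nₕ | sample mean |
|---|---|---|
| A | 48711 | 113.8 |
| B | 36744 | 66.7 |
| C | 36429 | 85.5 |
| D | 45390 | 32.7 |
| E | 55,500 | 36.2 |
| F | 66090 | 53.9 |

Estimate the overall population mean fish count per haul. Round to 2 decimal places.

62.88

N = 288864; weights Wₕ = Nₕ/N = (0.1686, 0.1272, 0.1261, 0.1571, 0.1921, 0.2288).
x̄_st = Σ Wₕ·x̄ₕ = 0.1686·113.8 + 0.1272·66.7 + 0.1261·85.5 + 0.1571·32.7 + 0.1921·36.2 + 0.2288·53.9 ≈ 62.8823...
→ 62.88.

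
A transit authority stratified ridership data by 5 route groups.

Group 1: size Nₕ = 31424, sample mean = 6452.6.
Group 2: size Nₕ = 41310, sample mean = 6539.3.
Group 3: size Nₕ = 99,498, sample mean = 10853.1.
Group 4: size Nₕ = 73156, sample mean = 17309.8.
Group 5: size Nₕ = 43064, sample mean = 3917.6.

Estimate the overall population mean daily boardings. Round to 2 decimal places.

10358.01

N = 31424 + 41310 + 99498 + 73156 + 43064 = 288452.
Weight each subgroup mean by Nₕ/N and sum.
Σ Nₕx̄ₕ = 31424·6452.6 + 41310·6539.3 + 99498·10853.1 + 73156·17309.8 + 43064·3917.6 = 202766502.4 + 270138483 + 1079861743.8 + 1266315728.8 + 168707526.4 = 2987789984.4.
Divide by N: 2987789984.4 / 288452 = 10358.0145... → 10358.01.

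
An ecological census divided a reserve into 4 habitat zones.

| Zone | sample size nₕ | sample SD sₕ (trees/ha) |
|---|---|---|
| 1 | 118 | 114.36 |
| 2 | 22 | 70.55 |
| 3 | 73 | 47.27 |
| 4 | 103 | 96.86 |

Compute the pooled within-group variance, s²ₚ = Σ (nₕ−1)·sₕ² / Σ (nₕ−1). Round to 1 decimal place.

1: (118−1)·114.36² = 117·13078.2096 = 1530150.5232
2: (22−1)·70.55² = 21·4977.3025 = 104523.3525
3: (73−1)·47.27² = 72·2234.4529 = 160880.6088
4: (103−1)·96.86² = 102·9381.8596 = 956949.6792
Numerator = 2752504.1637; denominator = Σ(nₕ−1) = 312.
s²ₚ = 2752504.1637/312 = 8822.129... → 8822.1.

8822.1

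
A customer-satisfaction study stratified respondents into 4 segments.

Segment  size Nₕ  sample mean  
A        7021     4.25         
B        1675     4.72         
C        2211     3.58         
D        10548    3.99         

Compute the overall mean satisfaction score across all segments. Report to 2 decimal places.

N = 21455; weights Wₕ = Nₕ/N = (0.3272, 0.0781, 0.1031, 0.4916).
x̄_st = Σ Wₕ·x̄ₕ = 0.3272·4.25 + 0.0781·4.72 + 0.1031·3.58 + 0.4916·3.99 ≈ 4.0898...
→ 4.09.

4.09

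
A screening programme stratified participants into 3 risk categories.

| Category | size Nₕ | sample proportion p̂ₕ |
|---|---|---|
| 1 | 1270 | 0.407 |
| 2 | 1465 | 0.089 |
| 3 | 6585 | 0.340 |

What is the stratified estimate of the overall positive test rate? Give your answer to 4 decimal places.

N = 1270 + 1465 + 6585 = 9320.
Overall proportion = Σ (Nₕ/N)·p̂ₕ.
Σ Nₕp̂ₕ = 516.89 + 130.385 + 2238.9 = 2886.175.
2886.175 / 9320 = 0.309675... → 0.3097.

0.3097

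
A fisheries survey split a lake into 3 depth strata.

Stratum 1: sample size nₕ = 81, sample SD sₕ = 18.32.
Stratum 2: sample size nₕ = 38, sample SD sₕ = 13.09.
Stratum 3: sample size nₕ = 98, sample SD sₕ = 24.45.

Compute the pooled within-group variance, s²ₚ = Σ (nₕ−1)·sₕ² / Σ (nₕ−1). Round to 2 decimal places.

1: (81−1)·18.32² = 80·335.6224 = 26849.792
2: (38−1)·13.09² = 37·171.3481 = 6339.8797
3: (98−1)·24.45² = 97·597.8025 = 57986.8425
Numerator = 91176.5142; denominator = Σ(nₕ−1) = 214.
s²ₚ = 91176.5142/214 = 426.0585... → 426.06.

426.06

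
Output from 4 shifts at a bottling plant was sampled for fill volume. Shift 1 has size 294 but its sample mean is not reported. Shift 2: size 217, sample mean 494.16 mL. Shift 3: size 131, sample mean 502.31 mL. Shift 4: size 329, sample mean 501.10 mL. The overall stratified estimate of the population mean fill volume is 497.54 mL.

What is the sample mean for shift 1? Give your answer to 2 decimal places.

493.93

N = 294 + 217 + 131 + 329 = 971.
Overall total = μ·N = 497.54·971 = 483111.34.
Subtract the known strata: 217·494.16 + 131·502.31 + 329·501.10 = 337897.23.
Remaining total for shift 1: 483111.34 − 337897.23 = 145214.11.
Divide by its size: 145214.11 / 294 = 493.9255... → 493.93.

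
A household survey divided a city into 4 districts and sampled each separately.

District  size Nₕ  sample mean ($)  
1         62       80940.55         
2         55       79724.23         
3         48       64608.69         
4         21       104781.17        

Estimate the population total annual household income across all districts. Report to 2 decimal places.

14704768.44

Population total = Σ Nₕ·x̄ₕ (each stratum's size times its mean).
62·80940.55 + 55·79724.23 + 48·64608.69 + 21·104781.17 = 5018314.1 + 4384832.65 + 3101217.12 + 2200404.57 = 14704768.44.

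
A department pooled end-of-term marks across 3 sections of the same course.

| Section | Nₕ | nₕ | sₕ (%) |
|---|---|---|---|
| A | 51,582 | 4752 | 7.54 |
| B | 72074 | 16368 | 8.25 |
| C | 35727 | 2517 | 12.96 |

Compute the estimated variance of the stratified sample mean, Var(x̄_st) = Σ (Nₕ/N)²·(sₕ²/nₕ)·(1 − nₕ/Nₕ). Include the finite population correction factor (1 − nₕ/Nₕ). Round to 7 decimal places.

0.0049117

N = 159383; Wₕ = Nₕ/N.
section A: (51582/159383)²·7.54²/4752·(1 − 4752/51582) = 0.0011376393
section B: (72074/159383)²·8.25²/16368·(1 − 16368/72074) = 0.0006572171
section C: (35727/159383)²·12.96²/2517·(1 − 2517/35727) = 0.0031167949
Sum = 0.0049116513 → 0.0049117.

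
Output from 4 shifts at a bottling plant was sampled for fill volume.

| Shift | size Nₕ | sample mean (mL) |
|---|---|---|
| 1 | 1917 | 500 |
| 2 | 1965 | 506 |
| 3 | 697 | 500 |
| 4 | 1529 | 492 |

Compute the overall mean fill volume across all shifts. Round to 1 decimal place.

499.9

N = 1917 + 1965 + 697 + 1529 = 6108.
Overall mean = Σ (Nₕ/N)·x̄ₕ — weight by population share, not a simple average.
Σ Nₕx̄ₕ = 1917·500 + 1965·506 + 697·500 + 1529·492 = 958500 + 994290 + 348500 + 752268 = 3053558.
Divide by N: 3053558 / 6108 = 499.928... → 499.9.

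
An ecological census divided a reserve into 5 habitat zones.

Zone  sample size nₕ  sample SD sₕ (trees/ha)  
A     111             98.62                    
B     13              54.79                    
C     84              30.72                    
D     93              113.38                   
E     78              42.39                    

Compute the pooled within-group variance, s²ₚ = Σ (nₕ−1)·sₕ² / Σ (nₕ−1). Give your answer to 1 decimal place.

Degrees of freedom: 110 + 12 + 83 + 92 + 77 = 374.
Σ(nₕ−1)sₕ² = 110·9725.9044 + 12·3001.9441 + 83·943.7184 + 92·12855.0244 + 77·1796.9121 = 2505225.9169.
s²ₚ = 2505225.9169 / 374 = 6698.465... → 6698.5.

6698.5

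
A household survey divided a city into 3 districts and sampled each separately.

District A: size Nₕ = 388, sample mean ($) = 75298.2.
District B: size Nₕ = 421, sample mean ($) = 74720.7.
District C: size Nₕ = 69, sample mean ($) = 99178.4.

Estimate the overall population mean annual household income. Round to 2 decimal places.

N = 388 + 421 + 69 = 878.
The stratified mean weights each stratum mean by its population share Nₕ/N.
Σ Nₕx̄ₕ = 388·75298.2 + 421·74720.7 + 69·99178.4 = 29215701.6 + 31457414.7 + 6843309.6 = 67516425.9.
Divide by N: 67516425.9 / 878 = 76897.9794... → 76897.98.

76897.98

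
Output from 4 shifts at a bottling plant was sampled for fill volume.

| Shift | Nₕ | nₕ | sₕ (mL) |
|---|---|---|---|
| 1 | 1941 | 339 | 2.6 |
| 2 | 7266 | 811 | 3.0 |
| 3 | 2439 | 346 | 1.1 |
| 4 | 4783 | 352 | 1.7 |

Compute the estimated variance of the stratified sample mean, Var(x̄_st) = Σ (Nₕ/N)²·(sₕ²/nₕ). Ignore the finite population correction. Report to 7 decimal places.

0.0032219

N = 16429; Wₕ = Nₕ/N.
shift 1: (1941/16429)²·2.6²/339 = 0.0002783401
shift 2: (7266/16429)²·3.0²/811 = 0.0021706519
shift 3: (2439/16429)²·1.1²/346 = 0.0000770745
shift 4: (4783/16429)²·1.7²/352 = 0.0006958789
Sum = 0.0032219454 → 0.0032219.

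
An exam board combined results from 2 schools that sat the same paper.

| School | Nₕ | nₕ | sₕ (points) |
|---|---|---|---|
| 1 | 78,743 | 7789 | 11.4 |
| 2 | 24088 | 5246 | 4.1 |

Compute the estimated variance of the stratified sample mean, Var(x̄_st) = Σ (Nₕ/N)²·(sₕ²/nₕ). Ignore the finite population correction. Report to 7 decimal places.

N = 102831; Wₕ = Nₕ/N.
school 1: (78743/102831)²·11.4²/7789 = 0.0097837150
school 2: (24088/102831)²·4.1²/5246 = 0.0001758299
Sum = 0.0099595449 → 0.0099595.

0.0099595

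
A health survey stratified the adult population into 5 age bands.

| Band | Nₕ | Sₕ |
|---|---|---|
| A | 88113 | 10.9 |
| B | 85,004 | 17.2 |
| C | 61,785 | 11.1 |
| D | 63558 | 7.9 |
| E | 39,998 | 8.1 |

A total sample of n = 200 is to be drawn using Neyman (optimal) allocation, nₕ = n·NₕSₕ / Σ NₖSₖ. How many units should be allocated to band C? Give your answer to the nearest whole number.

A: NₕSₕ = 88113·10.9 = 960431.7
B: NₕSₕ = 85004·17.2 = 1462068.8
C: NₕSₕ = 61785·11.1 = 685813.5
D: NₕSₕ = 63558·7.9 = 502108.2
E: NₕSₕ = 39998·8.1 = 323983.8
Σ NₕSₕ = 3934406.
n_C = 200·685813.5/3934406 = 34.862... → 35.

35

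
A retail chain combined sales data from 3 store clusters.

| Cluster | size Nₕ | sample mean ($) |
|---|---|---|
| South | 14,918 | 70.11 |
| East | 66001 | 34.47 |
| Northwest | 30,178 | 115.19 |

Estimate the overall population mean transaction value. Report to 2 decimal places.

61.18

x̄_st = (Σ Nₕx̄ₕ) / (Σ Nₕ) = (14918·70.11 + 66001·34.47 + 30178·115.19) / 111097
= 6797159.27 / 111097 = 61.1822... → 61.18.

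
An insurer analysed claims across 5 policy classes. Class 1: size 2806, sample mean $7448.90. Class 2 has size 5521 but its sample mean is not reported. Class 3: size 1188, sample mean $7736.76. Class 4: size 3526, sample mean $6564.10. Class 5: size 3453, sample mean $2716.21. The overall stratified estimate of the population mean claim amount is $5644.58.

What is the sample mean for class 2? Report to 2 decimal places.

Σ Nₕx̄ₕ = N·μ, so 5521·x̄_2 = 16494·5644.58 − (2806·7448.90 + 1188·7736.76 + 3526·6564.10 + 3453·2716.21).
= 93101702.52 − 62616974.01 = 30484728.51.
x̄_2 = 30484728.51 / 5521 = 5521.5955... → 5521.60.

5521.60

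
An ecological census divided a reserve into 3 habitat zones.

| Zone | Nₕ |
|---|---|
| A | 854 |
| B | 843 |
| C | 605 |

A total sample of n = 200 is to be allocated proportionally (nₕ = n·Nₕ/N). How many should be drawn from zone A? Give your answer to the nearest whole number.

74

Share of zone A = 854/2302 = 0.37098.
Allocate 200 × 0.37098 = 74.196... → 74.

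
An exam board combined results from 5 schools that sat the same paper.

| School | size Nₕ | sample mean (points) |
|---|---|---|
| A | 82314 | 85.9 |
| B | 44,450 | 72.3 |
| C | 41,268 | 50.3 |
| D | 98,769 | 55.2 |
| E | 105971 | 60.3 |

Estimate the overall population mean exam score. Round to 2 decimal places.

64.93

N = 372772; weights Wₕ = Nₕ/N = (0.2208, 0.1192, 0.1107, 0.2650, 0.2843).
x̄_st = Σ Wₕ·x̄ₕ = 0.2208·85.9 + 0.1192·72.3 + 0.1107·50.3 + 0.2650·55.2 + 0.2843·60.3 ≈ 64.9254...
→ 64.93.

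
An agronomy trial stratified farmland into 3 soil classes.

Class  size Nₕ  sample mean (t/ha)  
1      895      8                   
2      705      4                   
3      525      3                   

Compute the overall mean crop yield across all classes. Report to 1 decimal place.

x̄_st = (Σ Nₕx̄ₕ) / (Σ Nₕ) = (895·8 + 705·4 + 525·3) / 2125
= 11555 / 2125 = 5.438... → 5.4.

5.4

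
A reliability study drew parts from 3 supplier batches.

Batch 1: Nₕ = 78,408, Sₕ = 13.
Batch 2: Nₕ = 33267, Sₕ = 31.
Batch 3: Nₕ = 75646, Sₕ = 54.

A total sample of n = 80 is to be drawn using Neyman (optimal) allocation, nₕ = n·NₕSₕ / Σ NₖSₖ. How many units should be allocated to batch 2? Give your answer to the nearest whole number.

13

1: NₕSₕ = 78408·13 = 1019304
2: NₕSₕ = 33267·31 = 1031277
3: NₕSₕ = 75646·54 = 4084884
Σ NₕSₕ = 6135465.
n_2 = 80·1031277/6135465 = 13.447... → 13.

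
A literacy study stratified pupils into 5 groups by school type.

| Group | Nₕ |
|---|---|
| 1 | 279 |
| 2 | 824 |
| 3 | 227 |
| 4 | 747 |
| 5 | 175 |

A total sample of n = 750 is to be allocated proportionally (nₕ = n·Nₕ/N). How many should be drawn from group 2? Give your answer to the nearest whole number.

274

Share of group 2 = 824/2252 = 0.36590.
Allocate 750 × 0.36590 = 274.423... → 274.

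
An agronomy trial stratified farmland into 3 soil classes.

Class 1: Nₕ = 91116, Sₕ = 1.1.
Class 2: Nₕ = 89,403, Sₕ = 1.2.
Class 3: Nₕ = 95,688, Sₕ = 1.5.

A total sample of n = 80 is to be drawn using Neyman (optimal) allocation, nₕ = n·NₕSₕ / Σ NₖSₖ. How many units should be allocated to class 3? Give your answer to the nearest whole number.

1: NₕSₕ = 91116·1.1 = 100227.6
2: NₕSₕ = 89403·1.2 = 107283.6
3: NₕSₕ = 95688·1.5 = 143532
Σ NₕSₕ = 351043.2.
n_3 = 80·143532/351043.2 = 32.710... → 33.

33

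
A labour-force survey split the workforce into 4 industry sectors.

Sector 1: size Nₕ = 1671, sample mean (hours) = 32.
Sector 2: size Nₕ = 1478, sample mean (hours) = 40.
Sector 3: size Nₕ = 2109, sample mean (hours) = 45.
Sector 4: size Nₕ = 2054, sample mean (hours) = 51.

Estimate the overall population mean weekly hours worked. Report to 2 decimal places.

42.70

N = 1671 + 1478 + 2109 + 2054 = 7312.
Overall mean = Σ (Nₕ/N)·x̄ₕ — weight by population share, not a simple average.
Σ Nₕx̄ₕ = 1671·32 + 1478·40 + 2109·45 + 2054·51 = 53472 + 59120 + 94905 + 104754 = 312251.
Divide by N: 312251 / 7312 = 42.7039... → 42.70.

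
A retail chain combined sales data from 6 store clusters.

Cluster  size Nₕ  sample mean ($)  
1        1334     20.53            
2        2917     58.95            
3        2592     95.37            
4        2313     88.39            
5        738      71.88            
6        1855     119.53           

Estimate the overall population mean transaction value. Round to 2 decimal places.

N = 11749; weights Wₕ = Nₕ/N = (0.1135, 0.2483, 0.2206, 0.1969, 0.0628, 0.1579).
x̄_st = Σ Wₕ·x̄ₕ = 0.1135·20.53 + 0.2483·58.95 + 0.2206·95.37 + 0.1969·88.39 + 0.0628·71.88 + 0.1579·119.53 ≈ 78.7952...
→ 78.80.

78.80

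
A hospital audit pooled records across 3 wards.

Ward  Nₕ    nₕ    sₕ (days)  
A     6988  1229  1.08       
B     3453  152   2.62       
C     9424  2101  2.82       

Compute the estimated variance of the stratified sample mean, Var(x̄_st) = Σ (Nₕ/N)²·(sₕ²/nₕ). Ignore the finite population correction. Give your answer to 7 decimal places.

0.0023338

N = 19865; Wₕ = Nₕ/N.
ward A: (6988/19865)²·1.08²/1229 = 0.0001174422
ward B: (3453/19865)²·2.62²/152 = 0.0013645046
ward C: (9424/19865)²·2.82²/2101 = 0.0008518548
Sum = 0.0023338017 → 0.0023338.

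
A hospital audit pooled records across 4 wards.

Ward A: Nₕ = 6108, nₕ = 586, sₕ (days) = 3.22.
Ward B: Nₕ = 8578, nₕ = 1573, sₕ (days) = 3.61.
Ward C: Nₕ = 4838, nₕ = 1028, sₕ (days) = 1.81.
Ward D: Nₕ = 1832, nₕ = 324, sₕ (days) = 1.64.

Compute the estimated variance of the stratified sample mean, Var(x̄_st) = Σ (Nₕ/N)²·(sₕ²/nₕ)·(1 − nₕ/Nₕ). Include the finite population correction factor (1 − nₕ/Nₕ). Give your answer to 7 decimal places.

0.0025791

N = 21356; Wₕ = Nₕ/N.
ward A: (6108/21356)²·3.22²/586·(1 − 586/6108) = 0.0013084880
ward B: (8578/21356)²·3.61²/1573·(1 − 1573/8578) = 0.0010915410
ward C: (4838/21356)²·1.81²/1028·(1 − 1028/4838) = 0.0001287998
ward D: (1832/21356)²·1.64²/324·(1 − 324/1832) = 0.0000502840
Sum = 0.0025791127 → 0.0025791.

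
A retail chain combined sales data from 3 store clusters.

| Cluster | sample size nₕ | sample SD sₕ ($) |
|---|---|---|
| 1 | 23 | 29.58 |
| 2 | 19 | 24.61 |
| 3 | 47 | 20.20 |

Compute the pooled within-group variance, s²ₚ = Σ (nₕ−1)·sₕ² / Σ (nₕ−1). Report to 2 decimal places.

568.85

Degrees of freedom: 22 + 18 + 46 = 86.
Σ(nₕ−1)sₕ² = 22·874.9764 + 18·605.6521 + 46·408.04 = 48921.0586.
s²ₚ = 48921.0586 / 86 = 568.8495... → 568.85.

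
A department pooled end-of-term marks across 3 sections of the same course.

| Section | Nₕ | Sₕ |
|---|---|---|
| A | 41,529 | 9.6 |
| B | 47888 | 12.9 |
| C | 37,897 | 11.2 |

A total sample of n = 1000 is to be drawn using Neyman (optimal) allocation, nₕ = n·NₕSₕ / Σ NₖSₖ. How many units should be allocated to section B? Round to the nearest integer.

429

Σ NₕSₕ = 41529·9.6 + 47888·12.9 + 37897·11.2 = 1440880.
Share for B: 617755.2/1440880 = 0.42873.
n_B = 1000 × 0.42873 = 428.735... → 429.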